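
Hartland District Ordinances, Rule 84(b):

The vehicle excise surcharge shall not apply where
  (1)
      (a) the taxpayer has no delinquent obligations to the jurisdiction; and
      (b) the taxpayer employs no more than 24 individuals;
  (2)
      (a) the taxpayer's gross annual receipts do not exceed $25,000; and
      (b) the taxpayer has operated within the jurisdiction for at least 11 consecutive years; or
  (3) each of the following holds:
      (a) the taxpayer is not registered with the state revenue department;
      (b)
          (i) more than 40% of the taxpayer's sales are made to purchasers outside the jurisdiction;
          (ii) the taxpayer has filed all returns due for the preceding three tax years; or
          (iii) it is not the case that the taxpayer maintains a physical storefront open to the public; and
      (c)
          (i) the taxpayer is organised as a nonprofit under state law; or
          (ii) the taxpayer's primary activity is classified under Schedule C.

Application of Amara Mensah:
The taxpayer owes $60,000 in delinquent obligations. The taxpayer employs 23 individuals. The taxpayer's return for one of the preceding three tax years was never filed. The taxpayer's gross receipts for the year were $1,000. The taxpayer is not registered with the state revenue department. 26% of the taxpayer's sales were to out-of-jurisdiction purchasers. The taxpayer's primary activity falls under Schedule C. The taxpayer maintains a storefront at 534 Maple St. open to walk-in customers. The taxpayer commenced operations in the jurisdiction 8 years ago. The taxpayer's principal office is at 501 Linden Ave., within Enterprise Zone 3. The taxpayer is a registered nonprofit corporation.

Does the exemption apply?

No — not exempt.

(a) no delinquency — not met.
(b) ≤ 24 employees — satisfied.
So (1) is not satisfied (F AND T).
(a) receipts ≤ $25,000 — satisfied.
(b) ≥ 11 yrs in jurisdiction — not satisfied.
(2) = T AND F = false.
(a) not (state-registered) — holds.
(i) >40% out-of-jur. sales — not satisfied.
(ii) returns current — not met.
(iii) not (has storefront) — not met.
So (b) is not satisfied (F OR F OR F).
(i) nonprofit — met.
(ii) Schedule C activity — holds.
(c): T OR T → true.
So (3) is not satisfied (T AND F AND T).
Overall: F OR F OR F → false.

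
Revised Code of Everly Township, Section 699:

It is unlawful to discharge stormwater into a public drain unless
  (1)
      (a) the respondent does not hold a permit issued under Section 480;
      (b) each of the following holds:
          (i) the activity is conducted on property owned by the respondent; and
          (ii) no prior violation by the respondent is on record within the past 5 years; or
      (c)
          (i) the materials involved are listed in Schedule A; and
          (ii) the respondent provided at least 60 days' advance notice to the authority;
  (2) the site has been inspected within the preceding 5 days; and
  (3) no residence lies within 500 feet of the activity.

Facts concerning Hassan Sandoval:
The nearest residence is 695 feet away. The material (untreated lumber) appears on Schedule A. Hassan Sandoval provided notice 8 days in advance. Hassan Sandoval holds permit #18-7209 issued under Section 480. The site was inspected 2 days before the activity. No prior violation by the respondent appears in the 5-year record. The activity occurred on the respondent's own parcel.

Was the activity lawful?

Yes — lawful.

(a) not (holds permit) — fails.
(i) own property — satisfied.
(ii) no prior violation — holds.
(b) = T AND T = true.
(i) Schedule A material — met.
(ii) ≥60 days' notice — not met.
(c) = T AND F = false.
So (1) is satisfied (F OR T OR F).
(2) site inspected — holds.
(3) no residence in 500 ft — holds.
Overall: T AND T AND T → true.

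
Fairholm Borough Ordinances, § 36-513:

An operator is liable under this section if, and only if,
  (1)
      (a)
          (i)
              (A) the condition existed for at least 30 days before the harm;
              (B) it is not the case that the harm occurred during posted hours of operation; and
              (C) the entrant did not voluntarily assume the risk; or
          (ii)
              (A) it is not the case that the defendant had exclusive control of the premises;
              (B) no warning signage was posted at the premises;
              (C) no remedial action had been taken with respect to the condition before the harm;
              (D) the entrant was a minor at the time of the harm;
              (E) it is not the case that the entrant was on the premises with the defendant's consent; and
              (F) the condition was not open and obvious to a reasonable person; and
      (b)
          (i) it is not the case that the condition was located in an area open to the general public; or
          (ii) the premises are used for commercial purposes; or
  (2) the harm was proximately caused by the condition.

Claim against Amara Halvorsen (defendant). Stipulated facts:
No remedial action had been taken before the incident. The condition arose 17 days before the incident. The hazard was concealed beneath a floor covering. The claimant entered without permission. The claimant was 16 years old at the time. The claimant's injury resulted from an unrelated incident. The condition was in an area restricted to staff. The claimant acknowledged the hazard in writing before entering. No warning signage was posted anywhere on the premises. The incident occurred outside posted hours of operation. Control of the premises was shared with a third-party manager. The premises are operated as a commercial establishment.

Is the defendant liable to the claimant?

(A) condition ≥30 days old — fails.
(B) not (during posted hours) — holds.
(C) no assumed risk — not met.
So (i) is not satisfied (F AND T AND F).
(A) not (exclusive control) — holds.
(B) no signage posted — holds.
(C) no remedial action — satisfied.
(D) entrant a minor — holds.
(E) not (consent to enter) — holds.
(F) not open/obvious — holds.
(ii): T AND T AND T AND T AND T AND T → true.
(a) = F OR T = true.
(i) not (public area) — holds.
(ii) commercial use — satisfied.
So (b) is satisfied (T OR T).
(1): T AND T → true.
(2) proximate cause — not met.
Overall = T OR F = true.

Yes — liable.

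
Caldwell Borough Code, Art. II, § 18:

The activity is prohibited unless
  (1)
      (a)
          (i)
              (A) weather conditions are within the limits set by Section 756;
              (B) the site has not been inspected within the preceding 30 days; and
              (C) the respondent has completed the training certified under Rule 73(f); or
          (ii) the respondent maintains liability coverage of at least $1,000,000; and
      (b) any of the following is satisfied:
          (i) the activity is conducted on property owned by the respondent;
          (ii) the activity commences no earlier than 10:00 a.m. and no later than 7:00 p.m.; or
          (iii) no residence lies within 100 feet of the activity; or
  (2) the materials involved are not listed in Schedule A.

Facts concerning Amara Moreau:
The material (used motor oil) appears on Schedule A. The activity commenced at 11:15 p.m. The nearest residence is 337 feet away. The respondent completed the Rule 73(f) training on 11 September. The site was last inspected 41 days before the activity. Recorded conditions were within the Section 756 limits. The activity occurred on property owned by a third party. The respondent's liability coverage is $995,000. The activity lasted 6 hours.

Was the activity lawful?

(A) weather ok — satisfied.
(B) not (site inspected) — satisfied.
(C) training certified — holds.
(i): T AND T AND T → true.
(ii) coverage ≥ $1,000,000 — not met.
So (a) is satisfied (T OR F).
(i) own property — not satisfied.
(ii) start within hours — fails.
(iii) no residence in 100 ft — holds.
(b): F OR F OR T → true.
(1): T AND T → true.
(2) not (Schedule A material) — not satisfied.
Overall: T OR F → true.

Yes — lawful.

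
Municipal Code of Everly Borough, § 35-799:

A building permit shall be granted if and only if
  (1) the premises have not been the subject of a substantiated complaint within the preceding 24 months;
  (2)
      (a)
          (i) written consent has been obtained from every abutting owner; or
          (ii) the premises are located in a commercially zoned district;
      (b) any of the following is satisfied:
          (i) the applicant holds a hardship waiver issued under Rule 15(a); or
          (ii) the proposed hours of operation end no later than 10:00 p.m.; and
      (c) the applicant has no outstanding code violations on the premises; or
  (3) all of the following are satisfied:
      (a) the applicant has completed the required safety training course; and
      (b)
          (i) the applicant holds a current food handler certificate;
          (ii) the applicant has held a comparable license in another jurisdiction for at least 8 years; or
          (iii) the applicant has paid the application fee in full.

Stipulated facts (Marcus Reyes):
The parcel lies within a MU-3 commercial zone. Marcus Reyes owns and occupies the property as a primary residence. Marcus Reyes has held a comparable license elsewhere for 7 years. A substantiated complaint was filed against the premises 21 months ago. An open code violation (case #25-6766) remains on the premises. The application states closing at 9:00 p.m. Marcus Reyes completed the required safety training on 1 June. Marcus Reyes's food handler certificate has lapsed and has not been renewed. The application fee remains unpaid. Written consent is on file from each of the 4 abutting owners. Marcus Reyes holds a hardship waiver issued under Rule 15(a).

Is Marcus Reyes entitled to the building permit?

(1) no complaint in 24 mo. — fails.
(i) all abutters consent — satisfied.
(ii) commercially zoned — holds.
(a) = T OR T = true.
(i) hardship waiver — satisfied.
(ii) closes by 10 p.m. — met.
(b): T OR T → true.
(c) no code violations — not satisfied.
So (2) is not satisfied (T AND T AND F).
(a) safety training — satisfied.
(i) food handler cert. — fails.
(ii) prior license ≥ 8 yr — not met.
(iii) fee paid — not met.
So (b) is not satisfied (F OR F OR F).
(3): T AND F → false.
Overall = F OR F OR F = false.

No — denied.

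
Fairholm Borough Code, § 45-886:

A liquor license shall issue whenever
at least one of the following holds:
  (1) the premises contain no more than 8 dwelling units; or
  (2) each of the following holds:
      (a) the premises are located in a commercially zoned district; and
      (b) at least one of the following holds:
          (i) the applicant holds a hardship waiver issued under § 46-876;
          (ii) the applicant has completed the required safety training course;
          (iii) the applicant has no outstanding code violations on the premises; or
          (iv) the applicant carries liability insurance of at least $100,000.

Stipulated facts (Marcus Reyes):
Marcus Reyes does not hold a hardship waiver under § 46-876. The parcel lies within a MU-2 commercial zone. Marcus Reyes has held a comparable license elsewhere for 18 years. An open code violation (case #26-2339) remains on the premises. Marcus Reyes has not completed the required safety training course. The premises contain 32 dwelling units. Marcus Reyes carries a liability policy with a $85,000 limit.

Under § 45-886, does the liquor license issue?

No — denied.

(1) ≤ 8 units — not met.
(a) commercially zoned — holds.
(i) hardship waiver — not satisfied.
(ii) safety training — not satisfied.
(iii) no code violations — not met.
(iv) insurance ≥ $100,000 — not satisfied.
(b) = F OR F OR F OR F = false.
(2) = T AND F = false.
Overall = F OR F = false.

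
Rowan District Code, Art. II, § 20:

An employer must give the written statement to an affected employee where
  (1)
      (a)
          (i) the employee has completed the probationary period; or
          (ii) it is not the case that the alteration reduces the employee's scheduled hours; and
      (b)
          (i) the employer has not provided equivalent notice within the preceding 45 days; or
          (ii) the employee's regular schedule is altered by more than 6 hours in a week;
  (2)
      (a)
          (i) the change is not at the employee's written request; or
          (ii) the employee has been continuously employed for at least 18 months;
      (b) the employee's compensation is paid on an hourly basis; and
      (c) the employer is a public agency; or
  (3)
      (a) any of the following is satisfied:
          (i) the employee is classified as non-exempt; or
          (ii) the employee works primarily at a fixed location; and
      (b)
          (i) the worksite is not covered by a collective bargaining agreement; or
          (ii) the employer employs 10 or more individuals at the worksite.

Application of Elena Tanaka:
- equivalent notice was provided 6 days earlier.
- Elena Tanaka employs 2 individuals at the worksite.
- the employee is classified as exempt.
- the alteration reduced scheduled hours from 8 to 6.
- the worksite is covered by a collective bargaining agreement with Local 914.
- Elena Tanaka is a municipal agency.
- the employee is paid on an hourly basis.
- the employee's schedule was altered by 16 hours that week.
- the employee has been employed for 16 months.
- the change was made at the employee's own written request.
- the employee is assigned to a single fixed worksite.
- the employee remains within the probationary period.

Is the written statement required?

(i) past probation — fails.
(ii) not (hours reduced) — not satisfied.
(a) = F OR F = false.
(i) no recent notice — not met.
(ii) schedule shift > 6h — holds.
So (b) is satisfied (F OR T).
(1) = F AND T = false.
(i) not employee-requested — not satisfied.
(ii) tenure ≥ 18 mo. — not satisfied.
(a) = F OR F = false.
(b) hourly-paid — met.
(c) public agency — met.
(2): F AND T AND T → false.
(i) non-exempt — not met.
(ii) fixed location — holds.
(a): F OR T → true.
(i) no CBA — not met.
(ii) ≥ 10 at site — not met.
So (b) is not satisfied (F OR F).
(3) = T AND F = false.
Overall = F OR F OR F = false.

No — not required.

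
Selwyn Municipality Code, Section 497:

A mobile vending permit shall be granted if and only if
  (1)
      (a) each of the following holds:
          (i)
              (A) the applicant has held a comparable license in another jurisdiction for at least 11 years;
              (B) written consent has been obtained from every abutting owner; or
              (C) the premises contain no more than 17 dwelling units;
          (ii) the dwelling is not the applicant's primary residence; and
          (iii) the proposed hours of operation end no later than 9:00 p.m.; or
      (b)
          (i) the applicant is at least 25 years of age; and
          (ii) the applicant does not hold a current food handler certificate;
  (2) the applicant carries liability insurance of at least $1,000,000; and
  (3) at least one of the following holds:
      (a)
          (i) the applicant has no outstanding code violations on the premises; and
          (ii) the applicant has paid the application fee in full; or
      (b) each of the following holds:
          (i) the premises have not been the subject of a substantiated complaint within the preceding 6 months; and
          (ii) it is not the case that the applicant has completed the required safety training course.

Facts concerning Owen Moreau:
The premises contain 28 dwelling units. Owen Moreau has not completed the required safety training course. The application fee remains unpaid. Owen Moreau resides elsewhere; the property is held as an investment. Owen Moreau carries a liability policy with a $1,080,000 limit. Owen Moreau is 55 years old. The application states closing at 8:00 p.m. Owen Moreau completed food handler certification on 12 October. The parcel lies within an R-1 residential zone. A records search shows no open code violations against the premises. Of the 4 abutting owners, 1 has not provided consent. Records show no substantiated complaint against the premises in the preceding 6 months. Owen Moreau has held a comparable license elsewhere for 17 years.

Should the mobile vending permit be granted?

Yes — granted.

(A) prior license ≥ 11 yr — met.
(B) all abutters consent — not met.
(C) ≤ 17 units — fails.
So (i) is satisfied (T OR F OR F).
(ii) not (primary residence) — satisfied.
(iii) closes by 9 p.m. — holds.
So (a) is satisfied (T AND T AND T).
(i) age ≥ 25 — holds.
(ii) not (food handler cert.) — not met.
(b) = T AND F = false.
(1) = T OR F = true.
(2) insurance ≥ $1,000,000 — met.
(i) no code violations — holds.
(ii) fee paid — fails.
(a): T AND F → false.
(i) no complaint in 6 mo. — met.
(ii) not (safety training) — met.
(b) = T AND T = true.
(3): F OR T → true.
Overall = T AND T AND T = true.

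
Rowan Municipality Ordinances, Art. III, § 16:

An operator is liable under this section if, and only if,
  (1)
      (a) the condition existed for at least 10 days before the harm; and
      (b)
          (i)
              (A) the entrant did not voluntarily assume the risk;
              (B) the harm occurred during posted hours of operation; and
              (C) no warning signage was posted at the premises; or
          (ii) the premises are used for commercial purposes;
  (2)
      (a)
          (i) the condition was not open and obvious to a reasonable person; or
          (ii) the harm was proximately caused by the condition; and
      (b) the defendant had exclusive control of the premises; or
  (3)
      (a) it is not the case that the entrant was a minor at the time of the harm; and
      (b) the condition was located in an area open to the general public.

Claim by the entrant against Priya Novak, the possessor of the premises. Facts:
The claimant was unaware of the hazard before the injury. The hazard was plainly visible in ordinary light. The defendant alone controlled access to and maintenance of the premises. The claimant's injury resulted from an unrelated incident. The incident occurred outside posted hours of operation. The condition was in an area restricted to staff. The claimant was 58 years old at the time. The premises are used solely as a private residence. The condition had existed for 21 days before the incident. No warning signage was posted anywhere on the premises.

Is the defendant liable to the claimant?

No — not liable.

(a) condition ≥10 days old — satisfied.
(A) no assumed risk — met.
(B) during posted hours — not satisfied.
(C) no signage posted — met.
So (i) is not satisfied (T AND F AND T).
(ii) commercial use — not satisfied.
So (b) is not satisfied (F OR F).
(1) = T AND F = false.
(i) not open/obvious — not met.
(ii) proximate cause — fails.
(a) = F OR F = false.
(b) exclusive control — met.
(2): F AND T → false.
(a) not (entrant a minor) — holds.
(b) public area — not met.
(3) = T AND F = false.
Overall = F OR F OR F = false.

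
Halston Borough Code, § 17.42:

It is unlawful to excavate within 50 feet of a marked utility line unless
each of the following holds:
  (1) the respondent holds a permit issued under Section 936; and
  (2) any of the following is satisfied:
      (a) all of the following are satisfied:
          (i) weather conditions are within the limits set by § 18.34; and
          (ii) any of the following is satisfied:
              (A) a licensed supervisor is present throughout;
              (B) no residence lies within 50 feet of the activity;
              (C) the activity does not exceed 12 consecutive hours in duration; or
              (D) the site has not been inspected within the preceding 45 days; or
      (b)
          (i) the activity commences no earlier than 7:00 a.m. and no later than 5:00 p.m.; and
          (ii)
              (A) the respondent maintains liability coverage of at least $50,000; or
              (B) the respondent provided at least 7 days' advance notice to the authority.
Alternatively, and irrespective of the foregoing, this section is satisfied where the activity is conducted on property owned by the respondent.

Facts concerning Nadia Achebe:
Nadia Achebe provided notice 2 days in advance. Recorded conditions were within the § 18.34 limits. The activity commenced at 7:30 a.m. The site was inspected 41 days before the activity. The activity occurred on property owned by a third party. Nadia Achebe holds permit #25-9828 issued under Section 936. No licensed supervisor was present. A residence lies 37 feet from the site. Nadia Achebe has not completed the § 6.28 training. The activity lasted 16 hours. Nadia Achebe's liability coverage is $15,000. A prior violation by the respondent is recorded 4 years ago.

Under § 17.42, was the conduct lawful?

(1) holds permit — satisfied.
(i) weather ok — holds.
(A) supervisor present — not met.
(B) no residence in 50 ft — not met.
(C) ≤ 12 hrs duration — not satisfied.
(D) not (site inspected) — not satisfied.
(ii): F OR F OR F OR F → false.
(a): T AND F → false.
(i) start within hours — satisfied.
(A) coverage ≥ $50,000 — not satisfied.
(B) ≥7 days' notice — not satisfied.
(ii): F OR F → false.
(b) = T AND F = false.
(2) = F OR F = false.
Overall: T AND F → false.
Exception (own property) — not satisfied.
Result: main false OR exception false → false.

No — unlawful.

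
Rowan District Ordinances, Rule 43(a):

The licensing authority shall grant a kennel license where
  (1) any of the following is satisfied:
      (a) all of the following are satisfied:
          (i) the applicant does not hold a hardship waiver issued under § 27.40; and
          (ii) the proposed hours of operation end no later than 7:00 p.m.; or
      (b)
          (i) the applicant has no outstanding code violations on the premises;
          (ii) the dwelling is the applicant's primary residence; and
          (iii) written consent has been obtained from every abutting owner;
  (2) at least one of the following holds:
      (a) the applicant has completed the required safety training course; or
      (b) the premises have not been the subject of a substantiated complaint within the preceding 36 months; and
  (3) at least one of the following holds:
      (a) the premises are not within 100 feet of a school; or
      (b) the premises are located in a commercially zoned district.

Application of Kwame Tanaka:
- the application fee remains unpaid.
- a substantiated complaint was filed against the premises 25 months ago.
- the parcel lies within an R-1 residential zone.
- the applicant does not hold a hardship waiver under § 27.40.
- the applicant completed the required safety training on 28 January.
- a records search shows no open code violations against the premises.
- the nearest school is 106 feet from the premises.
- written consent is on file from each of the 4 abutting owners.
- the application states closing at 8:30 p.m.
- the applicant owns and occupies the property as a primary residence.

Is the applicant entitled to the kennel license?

(i) not (hardship waiver) — satisfied.
(ii) closes by 7 p.m. — fails.
So (a) is not satisfied (T AND F).
(i) no code violations — met.
(ii) primary residence — met.
(iii) all abutters consent — holds.
So (b) is satisfied (T AND T AND T).
(1) = F OR T = true.
(a) safety training — holds.
(b) no complaint in 36 mo. — fails.
So (2) is satisfied (T OR F).
(a) ≥100 ft from school — satisfied.
(b) commercially zoned — not satisfied.
(3) = T OR F = true.
Overall: T AND T AND T → true.

Yes — granted.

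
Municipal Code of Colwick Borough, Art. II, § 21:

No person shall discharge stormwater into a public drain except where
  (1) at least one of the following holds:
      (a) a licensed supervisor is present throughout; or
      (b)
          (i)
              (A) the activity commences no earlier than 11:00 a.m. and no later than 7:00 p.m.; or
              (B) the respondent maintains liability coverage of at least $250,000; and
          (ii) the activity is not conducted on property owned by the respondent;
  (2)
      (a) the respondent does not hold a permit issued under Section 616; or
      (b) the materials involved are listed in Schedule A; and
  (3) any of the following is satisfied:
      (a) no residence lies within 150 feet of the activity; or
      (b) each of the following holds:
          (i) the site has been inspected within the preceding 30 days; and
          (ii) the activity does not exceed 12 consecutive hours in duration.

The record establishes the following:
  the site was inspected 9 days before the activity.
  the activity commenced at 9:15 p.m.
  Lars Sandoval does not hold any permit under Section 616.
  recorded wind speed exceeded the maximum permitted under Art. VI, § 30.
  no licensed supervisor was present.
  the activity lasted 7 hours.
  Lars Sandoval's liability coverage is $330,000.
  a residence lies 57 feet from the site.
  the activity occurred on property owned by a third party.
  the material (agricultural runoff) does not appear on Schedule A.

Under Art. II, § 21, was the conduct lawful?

(a) supervisor present — not satisfied.
(A) start within hours — not satisfied.
(B) coverage ≥ $250,000 — holds.
So (i) is satisfied (F OR T).
(ii) not (own property) — met.
(b) = T AND T = true.
(1) = F OR T = true.
(a) not (holds permit) — holds.
(b) Schedule A material — not satisfied.
(2) = T OR F = true.
(a) no residence in 150 ft — fails.
(i) site inspected — holds.
(ii) ≤ 12 hrs duration — holds.
(b) = T AND T = true.
(3): F OR T → true.
Overall = T AND T AND T = true.

Yes — lawful.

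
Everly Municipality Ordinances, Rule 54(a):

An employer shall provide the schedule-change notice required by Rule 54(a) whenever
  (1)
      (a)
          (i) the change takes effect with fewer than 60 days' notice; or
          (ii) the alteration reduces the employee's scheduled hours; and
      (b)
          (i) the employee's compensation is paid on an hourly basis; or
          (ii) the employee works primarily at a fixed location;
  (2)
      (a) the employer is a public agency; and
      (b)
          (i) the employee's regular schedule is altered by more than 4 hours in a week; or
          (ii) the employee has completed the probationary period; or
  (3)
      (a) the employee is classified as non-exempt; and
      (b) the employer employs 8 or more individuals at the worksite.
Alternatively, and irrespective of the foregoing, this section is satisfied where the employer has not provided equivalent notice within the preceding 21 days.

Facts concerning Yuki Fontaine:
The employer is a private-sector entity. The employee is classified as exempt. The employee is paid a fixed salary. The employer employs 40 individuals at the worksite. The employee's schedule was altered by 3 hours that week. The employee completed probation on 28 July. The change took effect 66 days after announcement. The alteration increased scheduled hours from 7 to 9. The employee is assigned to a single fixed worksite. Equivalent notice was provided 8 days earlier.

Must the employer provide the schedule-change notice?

(i) < 60 days' notice — not met.
(ii) hours reduced — fails.
So (a) is not satisfied (F OR F).
(i) hourly-paid — not satisfied.
(ii) fixed location — holds.
(b): F OR T → true.
(1): F AND T → false.
(a) public agency — not satisfied.
(i) schedule shift > 4h — fails.
(ii) past probation — met.
(b) = F OR T = true.
So (2) is not satisfied (F AND T).
(a) non-exempt — not satisfied.
(b) ≥ 8 at site — satisfied.
So (3) is not satisfied (F AND T).
Overall: F OR F OR F → false.
Exception (no recent notice) — not satisfied.
Result: main false OR exception false → false.

No — not required.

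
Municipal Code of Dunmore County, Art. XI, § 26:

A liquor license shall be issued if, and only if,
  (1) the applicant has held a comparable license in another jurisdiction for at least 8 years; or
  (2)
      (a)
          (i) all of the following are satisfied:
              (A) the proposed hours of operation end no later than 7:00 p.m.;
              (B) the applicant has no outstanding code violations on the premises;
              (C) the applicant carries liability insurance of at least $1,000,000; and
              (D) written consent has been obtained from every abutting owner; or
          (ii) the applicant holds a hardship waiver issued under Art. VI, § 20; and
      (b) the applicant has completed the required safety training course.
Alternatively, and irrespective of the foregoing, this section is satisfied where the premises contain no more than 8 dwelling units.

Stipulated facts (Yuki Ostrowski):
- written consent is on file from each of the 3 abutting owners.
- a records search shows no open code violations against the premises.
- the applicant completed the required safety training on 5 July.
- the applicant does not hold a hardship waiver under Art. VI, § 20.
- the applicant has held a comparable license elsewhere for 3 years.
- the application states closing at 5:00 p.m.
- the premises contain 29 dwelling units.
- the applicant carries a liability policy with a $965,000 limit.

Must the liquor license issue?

(1) prior license ≥ 8 yr — fails.
(A) closes by 7 p.m. — satisfied.
(B) no code violations — met.
(C) insurance ≥ $1,000,000 — fails.
(D) all abutters consent — met.
(i): T AND T AND F AND T → false.
(ii) hardship waiver — not met.
So (a) is not satisfied (F OR F).
(b) safety training — met.
(2): F AND T → false.
So Overall is not satisfied (F OR F).
Exception (≤ 8 units) — not satisfied.
Result: main false OR exception false → false.

No — denied.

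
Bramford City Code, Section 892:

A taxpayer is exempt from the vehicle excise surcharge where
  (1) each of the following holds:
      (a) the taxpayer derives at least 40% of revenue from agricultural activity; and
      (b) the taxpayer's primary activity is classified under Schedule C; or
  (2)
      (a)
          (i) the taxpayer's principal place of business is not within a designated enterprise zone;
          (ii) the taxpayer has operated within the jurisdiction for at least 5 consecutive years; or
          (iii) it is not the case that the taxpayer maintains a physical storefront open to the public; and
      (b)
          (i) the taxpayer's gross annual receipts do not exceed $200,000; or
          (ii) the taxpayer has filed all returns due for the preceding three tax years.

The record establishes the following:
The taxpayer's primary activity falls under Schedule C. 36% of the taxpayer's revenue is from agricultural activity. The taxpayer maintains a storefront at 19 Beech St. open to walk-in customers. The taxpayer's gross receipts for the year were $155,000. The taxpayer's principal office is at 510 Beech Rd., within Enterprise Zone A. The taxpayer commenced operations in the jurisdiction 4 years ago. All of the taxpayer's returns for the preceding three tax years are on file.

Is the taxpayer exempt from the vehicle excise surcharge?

No — not exempt.

(a) ≥40% agricultural — not met.
(b) Schedule C activity — met.
(1): F AND T → false.
(i) not (in enterprise zone) — not met.
(ii) ≥ 5 yrs in jurisdiction — not met.
(iii) not (has storefront) — not met.
(a) = F OR F OR F = false.
(i) receipts ≤ $200,000 — met.
(ii) returns current — holds.
(b): T OR T → true.
(2) = F AND T = false.
So Overall is not satisfied (F OR F).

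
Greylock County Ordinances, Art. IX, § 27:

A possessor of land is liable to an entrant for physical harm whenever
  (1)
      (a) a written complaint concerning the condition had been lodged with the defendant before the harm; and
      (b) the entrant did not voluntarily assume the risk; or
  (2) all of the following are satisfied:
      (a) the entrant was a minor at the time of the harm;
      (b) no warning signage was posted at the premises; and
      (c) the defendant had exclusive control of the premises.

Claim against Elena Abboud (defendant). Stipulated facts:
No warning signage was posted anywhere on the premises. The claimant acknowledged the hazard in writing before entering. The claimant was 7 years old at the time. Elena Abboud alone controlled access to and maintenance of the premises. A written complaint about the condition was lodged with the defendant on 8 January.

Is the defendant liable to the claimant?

(a) complaint lodged — holds.
(b) no assumed risk — fails.
(1) = T AND F = false.
(a) entrant a minor — holds.
(b) no signage posted — met.
(c) exclusive control — met.
(2): T AND T AND T → true.
Overall = F OR T = true.

Yes — liable.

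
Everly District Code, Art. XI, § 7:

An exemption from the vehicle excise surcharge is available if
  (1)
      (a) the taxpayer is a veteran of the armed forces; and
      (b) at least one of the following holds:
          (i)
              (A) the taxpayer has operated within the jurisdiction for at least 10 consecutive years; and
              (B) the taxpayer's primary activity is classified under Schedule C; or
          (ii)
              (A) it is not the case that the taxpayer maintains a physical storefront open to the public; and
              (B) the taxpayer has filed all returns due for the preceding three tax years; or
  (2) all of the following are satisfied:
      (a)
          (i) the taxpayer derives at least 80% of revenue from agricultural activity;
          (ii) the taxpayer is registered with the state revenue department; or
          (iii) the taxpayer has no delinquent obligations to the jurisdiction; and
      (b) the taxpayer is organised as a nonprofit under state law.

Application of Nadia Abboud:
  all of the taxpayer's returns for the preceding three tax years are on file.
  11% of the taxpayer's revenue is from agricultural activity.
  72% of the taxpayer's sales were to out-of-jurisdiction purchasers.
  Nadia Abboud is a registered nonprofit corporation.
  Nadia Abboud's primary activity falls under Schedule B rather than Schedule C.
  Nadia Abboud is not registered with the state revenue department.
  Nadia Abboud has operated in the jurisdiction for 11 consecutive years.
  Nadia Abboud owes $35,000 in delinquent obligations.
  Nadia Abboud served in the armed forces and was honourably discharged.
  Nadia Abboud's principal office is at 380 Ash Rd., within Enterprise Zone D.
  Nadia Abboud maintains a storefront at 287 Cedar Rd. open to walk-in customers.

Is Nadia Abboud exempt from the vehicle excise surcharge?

(a) veteran — satisfied.
(A) ≥ 10 yrs in jurisdiction — satisfied.
(B) Schedule C activity — fails.
So (i) is not satisfied (T AND F).
(A) not (has storefront) — not met.
(B) returns current — met.
So (ii) is not satisfied (F AND T).
(b): F OR F → false.
So (1) is not satisfied (T AND F).
(i) ≥80% agricultural — not satisfied.
(ii) state-registered — fails.
(iii) no delinquency — not met.
So (a) is not satisfied (F OR F OR F).
(b) nonprofit — holds.
So (2) is not satisfied (F AND T).
So Overall is not satisfied (F OR F).

No — not exempt.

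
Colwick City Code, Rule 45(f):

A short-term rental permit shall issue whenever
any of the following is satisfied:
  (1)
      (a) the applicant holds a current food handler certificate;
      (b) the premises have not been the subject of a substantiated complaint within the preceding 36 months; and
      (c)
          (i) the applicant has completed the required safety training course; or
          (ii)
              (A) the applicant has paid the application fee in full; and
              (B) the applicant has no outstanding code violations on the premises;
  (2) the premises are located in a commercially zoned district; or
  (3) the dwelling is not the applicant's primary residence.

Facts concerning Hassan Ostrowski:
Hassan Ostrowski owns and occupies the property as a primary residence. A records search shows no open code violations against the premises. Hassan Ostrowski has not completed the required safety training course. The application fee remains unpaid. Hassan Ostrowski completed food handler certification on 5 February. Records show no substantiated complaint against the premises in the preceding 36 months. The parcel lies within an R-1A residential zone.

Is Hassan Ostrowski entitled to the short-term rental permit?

No — denied.

(a) food handler cert. — satisfied.
(b) no complaint in 36 mo. — holds.
(i) safety training — fails.
(A) fee paid — not satisfied.
(B) no code violations — met.
(ii) = F AND T = false.
So (c) is not satisfied (F OR F).
(1) = T AND T AND F = false.
(2) commercially zoned — not satisfied.
(3) not (primary residence) — fails.
Overall = F OR F OR F = false.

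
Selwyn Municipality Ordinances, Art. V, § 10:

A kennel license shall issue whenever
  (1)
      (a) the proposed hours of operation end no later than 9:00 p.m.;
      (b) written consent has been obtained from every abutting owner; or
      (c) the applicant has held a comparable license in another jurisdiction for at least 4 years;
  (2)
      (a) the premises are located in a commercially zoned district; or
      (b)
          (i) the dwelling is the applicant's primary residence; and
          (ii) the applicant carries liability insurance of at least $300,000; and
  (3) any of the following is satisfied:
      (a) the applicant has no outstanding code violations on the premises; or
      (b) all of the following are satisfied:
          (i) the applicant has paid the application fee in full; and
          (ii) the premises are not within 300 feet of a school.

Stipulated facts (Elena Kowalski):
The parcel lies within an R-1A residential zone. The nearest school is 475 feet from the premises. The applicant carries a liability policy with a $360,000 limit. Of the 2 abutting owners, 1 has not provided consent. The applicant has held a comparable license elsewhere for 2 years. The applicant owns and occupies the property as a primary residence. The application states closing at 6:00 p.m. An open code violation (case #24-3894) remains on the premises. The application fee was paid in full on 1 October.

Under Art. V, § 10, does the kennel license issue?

Yes — granted.

(a) closes by 9 p.m. — holds.
(b) all abutters consent — fails.
(c) prior license ≥ 4 yr — not satisfied.
(1) = T OR F OR F = true.
(a) commercially zoned — fails.
(i) primary residence — satisfied.
(ii) insurance ≥ $300,000 — satisfied.
(b): T AND T → true.
(2): F OR T → true.
(a) no code violations — not met.
(i) fee paid — satisfied.
(ii) ≥300 ft from school — satisfied.
So (b) is satisfied (T AND T).
So (3) is satisfied (F OR T).
Overall: T AND T AND T → true.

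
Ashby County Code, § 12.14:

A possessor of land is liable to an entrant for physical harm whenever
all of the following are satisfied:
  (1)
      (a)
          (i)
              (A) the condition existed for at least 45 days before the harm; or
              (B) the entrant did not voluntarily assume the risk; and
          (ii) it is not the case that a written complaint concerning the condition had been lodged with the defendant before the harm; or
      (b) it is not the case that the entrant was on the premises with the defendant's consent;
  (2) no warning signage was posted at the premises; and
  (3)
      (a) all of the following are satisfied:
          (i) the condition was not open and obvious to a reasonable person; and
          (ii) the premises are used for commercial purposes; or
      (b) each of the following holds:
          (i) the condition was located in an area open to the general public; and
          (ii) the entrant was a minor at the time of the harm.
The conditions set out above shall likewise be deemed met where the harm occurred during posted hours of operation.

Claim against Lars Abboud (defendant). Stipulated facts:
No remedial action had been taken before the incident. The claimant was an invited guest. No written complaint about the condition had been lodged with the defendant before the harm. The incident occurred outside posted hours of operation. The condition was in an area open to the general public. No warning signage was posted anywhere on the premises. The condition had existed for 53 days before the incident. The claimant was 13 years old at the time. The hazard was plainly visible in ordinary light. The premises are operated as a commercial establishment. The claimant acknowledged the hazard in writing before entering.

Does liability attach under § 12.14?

(A) condition ≥45 days old — met.
(B) no assumed risk — not met.
(i) = T OR F = true.
(ii) not (complaint lodged) — holds.
(a): T AND T → true.
(b) not (consent to enter) — not met.
So (1) is satisfied (T OR F).
(2) no signage posted — holds.
(i) not open/obvious — not satisfied.
(ii) commercial use — holds.
(a): F AND T → false.
(i) public area — holds.
(ii) entrant a minor — holds.
(b) = T AND T = true.
So (3) is satisfied (F OR T).
So Overall is satisfied (T AND T AND T).
Exception (during posted hours) — not satisfied.
Result: main true OR exception false → true.

Yes — liable.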